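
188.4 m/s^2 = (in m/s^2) 188.4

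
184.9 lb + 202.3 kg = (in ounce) 1.009e+04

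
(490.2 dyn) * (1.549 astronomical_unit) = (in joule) 1.136e+09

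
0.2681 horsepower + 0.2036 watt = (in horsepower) 0.2684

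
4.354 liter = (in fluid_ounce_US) 147.2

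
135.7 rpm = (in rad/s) 14.21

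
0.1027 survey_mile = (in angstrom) 1.653e+12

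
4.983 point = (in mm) 1.758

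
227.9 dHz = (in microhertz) 2.279e+07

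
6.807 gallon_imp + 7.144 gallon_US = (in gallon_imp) 12.76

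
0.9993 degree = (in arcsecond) 3597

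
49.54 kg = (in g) 4.954e+04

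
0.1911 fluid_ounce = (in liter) 0.005652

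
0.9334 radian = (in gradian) 59.42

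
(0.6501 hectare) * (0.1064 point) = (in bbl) 1.535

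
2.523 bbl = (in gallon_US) 106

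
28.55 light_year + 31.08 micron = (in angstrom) 2.701e+27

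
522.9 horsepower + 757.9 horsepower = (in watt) 9.551e+05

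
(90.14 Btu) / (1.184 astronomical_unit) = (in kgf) 5.475e-08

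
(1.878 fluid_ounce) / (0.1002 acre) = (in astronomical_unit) 9.156e-19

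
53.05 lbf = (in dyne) 2.36e+07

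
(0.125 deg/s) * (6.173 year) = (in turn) 6.759e+04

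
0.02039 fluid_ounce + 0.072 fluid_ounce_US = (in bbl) 1.719e-05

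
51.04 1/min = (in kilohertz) 0.0008507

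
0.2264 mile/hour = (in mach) 0.0002972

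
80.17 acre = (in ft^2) 3.492e+06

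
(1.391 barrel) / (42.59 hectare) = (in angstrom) 5193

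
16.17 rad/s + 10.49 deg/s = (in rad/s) 16.35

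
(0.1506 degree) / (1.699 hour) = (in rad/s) 4.297e-07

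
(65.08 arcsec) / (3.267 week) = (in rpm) 1.525e-09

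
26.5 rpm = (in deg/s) 159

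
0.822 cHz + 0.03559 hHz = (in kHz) 0.003567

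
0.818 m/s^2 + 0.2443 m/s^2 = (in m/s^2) 1.062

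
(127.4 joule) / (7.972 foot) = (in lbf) 11.79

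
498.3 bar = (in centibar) 4.983e+04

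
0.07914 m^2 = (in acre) 1.956e-05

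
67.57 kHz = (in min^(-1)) 4.054e+06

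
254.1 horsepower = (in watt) 1.895e+05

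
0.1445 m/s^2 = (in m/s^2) 0.1445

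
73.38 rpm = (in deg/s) 440.3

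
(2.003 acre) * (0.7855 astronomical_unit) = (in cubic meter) 9.525e+14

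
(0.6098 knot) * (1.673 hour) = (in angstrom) 1.889e+13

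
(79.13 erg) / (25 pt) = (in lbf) 0.0002017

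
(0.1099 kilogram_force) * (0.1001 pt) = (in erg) 380.6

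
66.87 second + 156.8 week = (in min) 1.581e+06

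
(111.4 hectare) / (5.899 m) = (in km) 188.8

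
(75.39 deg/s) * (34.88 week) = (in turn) 4.418e+06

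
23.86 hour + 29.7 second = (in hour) 23.87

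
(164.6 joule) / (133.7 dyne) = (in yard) 1.346e+05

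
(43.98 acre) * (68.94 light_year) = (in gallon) 3.067e+25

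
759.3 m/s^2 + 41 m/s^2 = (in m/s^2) 800.3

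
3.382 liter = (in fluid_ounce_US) 114.4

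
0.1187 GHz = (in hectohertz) 1.187e+06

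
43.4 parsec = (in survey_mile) 8.321e+14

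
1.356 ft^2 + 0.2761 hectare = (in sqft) 2.972e+04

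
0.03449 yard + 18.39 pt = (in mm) 38.03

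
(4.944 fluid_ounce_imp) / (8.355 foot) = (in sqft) 0.0005938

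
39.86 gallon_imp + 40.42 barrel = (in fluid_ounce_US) 2.234e+05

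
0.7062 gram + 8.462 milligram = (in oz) 0.02521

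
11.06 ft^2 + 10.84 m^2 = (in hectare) 0.001187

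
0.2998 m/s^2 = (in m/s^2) 0.2998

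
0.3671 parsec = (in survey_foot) 3.716e+16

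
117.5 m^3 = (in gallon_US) 3.104e+04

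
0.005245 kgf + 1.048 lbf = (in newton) 4.713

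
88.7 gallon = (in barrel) 2.112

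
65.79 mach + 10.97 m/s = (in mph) 5.014e+04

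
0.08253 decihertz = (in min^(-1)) 0.4952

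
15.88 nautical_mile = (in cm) 2.941e+06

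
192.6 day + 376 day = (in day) 568.6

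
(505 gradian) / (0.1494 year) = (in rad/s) 1.684e-06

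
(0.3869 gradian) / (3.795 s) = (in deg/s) 0.09175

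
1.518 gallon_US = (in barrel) 0.03614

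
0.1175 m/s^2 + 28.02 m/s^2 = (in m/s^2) 28.14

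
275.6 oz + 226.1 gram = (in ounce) 283.6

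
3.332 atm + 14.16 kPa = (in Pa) 3.518e+05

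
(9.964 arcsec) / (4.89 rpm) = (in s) 9.433e-05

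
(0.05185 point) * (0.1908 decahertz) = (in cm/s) 0.00349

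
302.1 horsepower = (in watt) 2.253e+05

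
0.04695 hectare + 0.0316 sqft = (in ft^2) 5054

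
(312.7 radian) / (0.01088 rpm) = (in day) 3.177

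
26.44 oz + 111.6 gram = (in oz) 30.38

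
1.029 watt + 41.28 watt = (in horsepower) 0.05674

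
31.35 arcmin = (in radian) 0.009119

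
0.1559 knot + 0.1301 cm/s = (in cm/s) 8.15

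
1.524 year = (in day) 556.3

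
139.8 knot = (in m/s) 71.92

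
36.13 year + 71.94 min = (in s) 1.139e+09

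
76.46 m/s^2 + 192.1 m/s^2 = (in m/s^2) 268.6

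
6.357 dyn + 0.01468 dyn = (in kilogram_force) 6.497e-06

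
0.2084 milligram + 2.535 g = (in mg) 2535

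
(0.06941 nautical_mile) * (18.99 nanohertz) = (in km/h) 8.788e-06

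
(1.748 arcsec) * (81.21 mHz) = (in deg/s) 3.943e-05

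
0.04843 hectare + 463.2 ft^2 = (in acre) 0.1303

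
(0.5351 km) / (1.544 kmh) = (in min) 20.79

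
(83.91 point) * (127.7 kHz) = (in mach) 11.1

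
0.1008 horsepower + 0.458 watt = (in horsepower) 0.1014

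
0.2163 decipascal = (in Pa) 0.02163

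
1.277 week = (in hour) 214.5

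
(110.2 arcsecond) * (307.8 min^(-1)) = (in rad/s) 0.002741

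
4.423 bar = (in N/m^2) 4.423e+05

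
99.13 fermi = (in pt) 2.81e-10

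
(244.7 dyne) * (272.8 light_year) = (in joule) 6.315e+15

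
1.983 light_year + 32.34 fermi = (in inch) 7.386e+17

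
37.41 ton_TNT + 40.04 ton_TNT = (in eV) 2.023e+30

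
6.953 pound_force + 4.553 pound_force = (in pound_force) 11.51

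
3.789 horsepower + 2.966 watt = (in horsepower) 3.793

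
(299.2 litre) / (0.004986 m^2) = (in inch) 2363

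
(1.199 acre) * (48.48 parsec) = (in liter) 7.259e+24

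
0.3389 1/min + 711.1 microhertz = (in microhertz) 6359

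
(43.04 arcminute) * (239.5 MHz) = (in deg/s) 1.718e+08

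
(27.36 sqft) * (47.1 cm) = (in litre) 1197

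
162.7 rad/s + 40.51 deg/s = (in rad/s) 163.4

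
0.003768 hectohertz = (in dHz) 3.768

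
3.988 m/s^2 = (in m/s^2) 3.988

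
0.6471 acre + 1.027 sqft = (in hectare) 0.2619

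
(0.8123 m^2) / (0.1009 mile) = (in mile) 3.108e-06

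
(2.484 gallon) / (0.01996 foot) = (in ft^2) 16.64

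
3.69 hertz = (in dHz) 36.9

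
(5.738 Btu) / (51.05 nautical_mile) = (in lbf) 0.0144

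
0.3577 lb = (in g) 162.2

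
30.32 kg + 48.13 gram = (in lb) 66.95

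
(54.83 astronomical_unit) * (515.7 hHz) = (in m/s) 4.23e+17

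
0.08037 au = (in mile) 7.471e+06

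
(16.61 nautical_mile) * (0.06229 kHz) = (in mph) 4.286e+06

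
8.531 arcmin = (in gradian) 0.158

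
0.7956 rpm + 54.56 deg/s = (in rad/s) 1.036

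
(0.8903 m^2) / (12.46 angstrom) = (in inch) 2.813e+10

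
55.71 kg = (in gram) 5.571e+04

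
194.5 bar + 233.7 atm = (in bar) 431.3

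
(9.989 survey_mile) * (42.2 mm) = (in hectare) 0.06784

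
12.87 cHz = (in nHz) 1.287e+08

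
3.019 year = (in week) 157.4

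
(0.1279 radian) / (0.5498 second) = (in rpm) 2.221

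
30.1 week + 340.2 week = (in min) 3.733e+06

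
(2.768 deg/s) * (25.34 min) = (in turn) 11.69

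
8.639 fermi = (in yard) 9.448e-15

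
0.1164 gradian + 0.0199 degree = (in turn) 0.0003463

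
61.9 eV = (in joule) 9.917e-18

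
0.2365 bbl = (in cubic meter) 0.0376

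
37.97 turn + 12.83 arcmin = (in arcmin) 8.202e+05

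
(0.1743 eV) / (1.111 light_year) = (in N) 2.657e-36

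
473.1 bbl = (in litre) 7.522e+04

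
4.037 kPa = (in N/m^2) 4037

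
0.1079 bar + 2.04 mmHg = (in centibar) 11.06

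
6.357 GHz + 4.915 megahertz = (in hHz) 6.362e+07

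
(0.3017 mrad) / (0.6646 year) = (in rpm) 1.375e-10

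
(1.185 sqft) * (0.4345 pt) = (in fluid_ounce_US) 0.5706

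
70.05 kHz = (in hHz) 700.5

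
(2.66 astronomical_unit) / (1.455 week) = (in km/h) 1.628e+06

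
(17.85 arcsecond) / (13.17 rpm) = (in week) 1.037e-10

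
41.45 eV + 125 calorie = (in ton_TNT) 1.25e-07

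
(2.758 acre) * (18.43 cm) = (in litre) 2.057e+06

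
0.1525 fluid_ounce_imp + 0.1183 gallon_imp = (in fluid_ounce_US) 18.33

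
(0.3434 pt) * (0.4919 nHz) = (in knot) 1.158e-13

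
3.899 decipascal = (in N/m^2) 0.3899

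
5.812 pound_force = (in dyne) 2.585e+06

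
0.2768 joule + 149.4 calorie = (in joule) 625.4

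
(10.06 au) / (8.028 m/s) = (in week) 3.1e+05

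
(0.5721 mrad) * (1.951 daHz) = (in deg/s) 0.6395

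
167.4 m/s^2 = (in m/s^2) 167.4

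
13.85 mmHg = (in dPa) 1.847e+04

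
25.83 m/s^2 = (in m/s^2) 25.83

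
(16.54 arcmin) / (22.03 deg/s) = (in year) 3.968e-10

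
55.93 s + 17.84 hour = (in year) 0.002038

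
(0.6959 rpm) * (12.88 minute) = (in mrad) 5.632e+04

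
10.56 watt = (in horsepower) 0.01416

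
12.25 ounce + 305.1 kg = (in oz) 1.077e+04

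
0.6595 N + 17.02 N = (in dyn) 1.768e+06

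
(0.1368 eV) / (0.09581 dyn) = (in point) 6.485e-11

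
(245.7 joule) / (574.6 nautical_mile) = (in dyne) 23.09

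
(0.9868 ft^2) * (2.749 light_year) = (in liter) 2.384e+18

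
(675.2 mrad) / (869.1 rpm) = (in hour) 2.061e-06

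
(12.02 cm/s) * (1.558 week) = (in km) 113.3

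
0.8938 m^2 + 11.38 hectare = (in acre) 28.12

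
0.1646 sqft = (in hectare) 1.529e-06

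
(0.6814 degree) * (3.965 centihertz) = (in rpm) 0.004503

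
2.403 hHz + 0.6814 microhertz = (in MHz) 0.0002403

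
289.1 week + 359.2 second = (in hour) 4.857e+04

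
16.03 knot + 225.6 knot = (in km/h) 447.5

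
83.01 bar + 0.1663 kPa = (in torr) 6.226e+04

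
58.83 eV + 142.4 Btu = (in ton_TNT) 3.591e-05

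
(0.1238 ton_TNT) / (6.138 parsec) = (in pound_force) 6.148e-10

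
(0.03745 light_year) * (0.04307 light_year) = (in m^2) 1.444e+29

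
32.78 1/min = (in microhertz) 5.463e+05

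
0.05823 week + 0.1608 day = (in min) 818.5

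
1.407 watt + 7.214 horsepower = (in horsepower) 7.216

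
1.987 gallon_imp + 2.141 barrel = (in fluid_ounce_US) 1.182e+04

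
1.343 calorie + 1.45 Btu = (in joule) 1535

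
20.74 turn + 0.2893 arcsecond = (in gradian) 8296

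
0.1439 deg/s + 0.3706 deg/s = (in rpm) 0.08575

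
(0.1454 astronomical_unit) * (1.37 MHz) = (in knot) 5.793e+16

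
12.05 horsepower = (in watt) 8986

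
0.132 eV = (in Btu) 2.005e-23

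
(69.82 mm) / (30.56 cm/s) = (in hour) 6.346e-05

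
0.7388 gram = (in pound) 0.001629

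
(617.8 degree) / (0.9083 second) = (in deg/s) 680.2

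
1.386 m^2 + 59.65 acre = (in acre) 59.65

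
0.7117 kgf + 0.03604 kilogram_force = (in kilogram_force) 0.7477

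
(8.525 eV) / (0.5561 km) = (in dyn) 2.456e-16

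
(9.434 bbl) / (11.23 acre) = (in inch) 0.001299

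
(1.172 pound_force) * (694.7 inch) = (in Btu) 0.08719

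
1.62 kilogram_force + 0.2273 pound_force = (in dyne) 1.69e+06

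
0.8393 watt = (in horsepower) 0.001126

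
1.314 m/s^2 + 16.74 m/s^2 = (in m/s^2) 18.05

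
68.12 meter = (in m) 68.12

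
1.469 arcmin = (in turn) 6.801e-05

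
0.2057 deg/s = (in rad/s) 0.00359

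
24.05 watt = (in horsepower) 0.03225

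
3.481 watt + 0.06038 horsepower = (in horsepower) 0.06505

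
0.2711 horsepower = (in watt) 202.2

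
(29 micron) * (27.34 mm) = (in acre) 1.959e-10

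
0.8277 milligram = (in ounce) 2.92e-05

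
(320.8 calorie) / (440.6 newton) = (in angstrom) 3.046e+10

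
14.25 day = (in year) 0.03904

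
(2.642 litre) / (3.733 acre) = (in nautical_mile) 9.443e-11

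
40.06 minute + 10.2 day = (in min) 1.473e+04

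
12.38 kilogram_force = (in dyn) 1.214e+07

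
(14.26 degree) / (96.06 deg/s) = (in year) 4.707e-09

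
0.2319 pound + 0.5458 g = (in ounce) 3.73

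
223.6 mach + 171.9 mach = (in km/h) 4.848e+05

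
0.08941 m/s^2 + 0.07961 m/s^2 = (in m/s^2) 0.169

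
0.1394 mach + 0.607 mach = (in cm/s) 2.541e+04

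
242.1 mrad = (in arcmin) 832.3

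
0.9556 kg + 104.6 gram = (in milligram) 1.06e+06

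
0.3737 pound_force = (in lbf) 0.3737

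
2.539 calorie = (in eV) 6.63e+19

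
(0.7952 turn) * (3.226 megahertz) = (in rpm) 1.539e+08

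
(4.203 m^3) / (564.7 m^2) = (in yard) 0.00814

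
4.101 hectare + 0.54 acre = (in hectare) 4.32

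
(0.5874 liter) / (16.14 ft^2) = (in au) 2.619e-15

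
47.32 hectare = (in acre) 116.9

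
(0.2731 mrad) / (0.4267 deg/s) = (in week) 6.063e-08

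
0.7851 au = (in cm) 1.174e+13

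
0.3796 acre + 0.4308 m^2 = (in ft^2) 1.654e+04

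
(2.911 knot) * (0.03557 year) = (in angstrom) 1.68e+16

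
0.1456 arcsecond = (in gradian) 4.494e-05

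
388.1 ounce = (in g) 1.1e+04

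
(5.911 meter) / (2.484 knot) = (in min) 0.07709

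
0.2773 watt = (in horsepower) 0.0003719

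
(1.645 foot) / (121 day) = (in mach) 1.409e-10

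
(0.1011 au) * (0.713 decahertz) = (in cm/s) 1.078e+13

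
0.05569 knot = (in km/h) 0.1031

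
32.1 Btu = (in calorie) 8094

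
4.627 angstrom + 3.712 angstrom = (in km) 8.339e-13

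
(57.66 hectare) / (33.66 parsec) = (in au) 3.711e-24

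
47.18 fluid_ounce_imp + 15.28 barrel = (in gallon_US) 642.1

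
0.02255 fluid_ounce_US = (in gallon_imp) 0.0001467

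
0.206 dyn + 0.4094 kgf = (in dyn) 4.015e+05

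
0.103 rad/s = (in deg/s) 5.901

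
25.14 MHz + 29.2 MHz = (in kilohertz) 5.434e+04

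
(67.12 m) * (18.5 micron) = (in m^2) 0.001242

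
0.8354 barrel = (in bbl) 0.8354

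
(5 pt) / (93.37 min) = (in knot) 6.12e-07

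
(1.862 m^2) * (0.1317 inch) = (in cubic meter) 0.006229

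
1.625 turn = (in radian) 10.21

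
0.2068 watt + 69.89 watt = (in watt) 70.1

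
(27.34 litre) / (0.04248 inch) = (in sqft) 272.7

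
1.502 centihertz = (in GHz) 1.502e-11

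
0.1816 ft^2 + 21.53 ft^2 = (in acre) 0.0004984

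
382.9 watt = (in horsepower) 0.5135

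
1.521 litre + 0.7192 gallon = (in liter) 4.243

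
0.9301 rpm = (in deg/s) 5.581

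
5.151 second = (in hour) 0.001431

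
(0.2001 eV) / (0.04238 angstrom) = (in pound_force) 1.701e-09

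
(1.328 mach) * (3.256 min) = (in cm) 8.834e+06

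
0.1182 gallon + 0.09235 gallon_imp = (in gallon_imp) 0.1908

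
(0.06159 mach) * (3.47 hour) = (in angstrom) 2.62e+15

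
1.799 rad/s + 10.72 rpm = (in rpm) 27.9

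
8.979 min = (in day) 0.006235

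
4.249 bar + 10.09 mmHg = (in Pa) 4.262e+05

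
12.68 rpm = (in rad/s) 1.328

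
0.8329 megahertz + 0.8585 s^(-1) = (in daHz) 8.329e+04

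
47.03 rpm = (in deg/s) 282.2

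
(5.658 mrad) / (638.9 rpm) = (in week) 1.398e-10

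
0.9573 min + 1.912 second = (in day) 0.0006869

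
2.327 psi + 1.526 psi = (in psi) 3.853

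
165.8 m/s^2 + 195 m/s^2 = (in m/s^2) 360.8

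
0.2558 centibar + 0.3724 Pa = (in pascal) 256.2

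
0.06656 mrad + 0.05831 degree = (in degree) 0.06212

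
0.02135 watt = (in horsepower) 2.863e-05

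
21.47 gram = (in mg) 2.147e+04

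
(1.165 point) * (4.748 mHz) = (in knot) 3.793e-06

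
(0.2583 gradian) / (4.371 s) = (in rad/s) 0.0009282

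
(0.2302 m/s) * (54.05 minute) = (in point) 2.116e+06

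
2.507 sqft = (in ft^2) 2.507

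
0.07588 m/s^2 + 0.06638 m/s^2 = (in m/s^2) 0.1423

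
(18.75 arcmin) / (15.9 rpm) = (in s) 0.003276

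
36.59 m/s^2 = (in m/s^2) 36.59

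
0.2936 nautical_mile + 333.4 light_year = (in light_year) 333.4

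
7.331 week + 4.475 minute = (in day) 51.32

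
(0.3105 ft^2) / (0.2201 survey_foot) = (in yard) 0.4702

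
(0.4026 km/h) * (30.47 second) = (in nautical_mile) 0.00184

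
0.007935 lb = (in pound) 0.007935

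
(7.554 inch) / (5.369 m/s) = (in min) 0.0005956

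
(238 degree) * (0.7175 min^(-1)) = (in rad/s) 0.04967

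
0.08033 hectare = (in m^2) 803.3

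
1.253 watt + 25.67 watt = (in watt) 26.92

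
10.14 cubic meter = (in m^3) 10.14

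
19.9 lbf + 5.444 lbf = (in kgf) 11.5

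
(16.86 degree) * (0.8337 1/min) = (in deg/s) 0.2343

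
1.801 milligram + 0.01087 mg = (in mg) 1.812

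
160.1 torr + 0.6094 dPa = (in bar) 0.2134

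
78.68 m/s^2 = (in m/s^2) 78.68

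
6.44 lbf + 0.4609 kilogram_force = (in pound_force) 7.456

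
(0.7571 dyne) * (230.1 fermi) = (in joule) 1.742e-18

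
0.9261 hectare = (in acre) 2.288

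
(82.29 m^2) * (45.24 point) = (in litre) 1313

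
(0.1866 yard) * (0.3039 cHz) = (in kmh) 0.001867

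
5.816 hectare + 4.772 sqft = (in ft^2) 6.26e+05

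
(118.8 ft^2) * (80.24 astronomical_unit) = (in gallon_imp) 2.914e+16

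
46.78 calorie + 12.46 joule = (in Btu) 0.1973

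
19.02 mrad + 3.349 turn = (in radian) 21.06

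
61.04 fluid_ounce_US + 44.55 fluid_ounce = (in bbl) 0.01964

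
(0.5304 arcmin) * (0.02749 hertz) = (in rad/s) 4.241e-06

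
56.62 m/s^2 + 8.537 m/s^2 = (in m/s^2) 65.16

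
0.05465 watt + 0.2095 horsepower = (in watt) 156.3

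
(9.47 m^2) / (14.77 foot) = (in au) 1.406e-11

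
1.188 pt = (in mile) 2.604e-07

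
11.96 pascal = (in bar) 0.0001196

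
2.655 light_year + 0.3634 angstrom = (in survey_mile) 1.561e+13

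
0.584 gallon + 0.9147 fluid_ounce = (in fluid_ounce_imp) 78.76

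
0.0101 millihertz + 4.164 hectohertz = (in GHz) 4.164e-07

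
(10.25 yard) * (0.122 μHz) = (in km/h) 4.116e-06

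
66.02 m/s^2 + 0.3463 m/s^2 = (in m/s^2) 66.37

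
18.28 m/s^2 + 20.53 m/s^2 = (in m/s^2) 38.81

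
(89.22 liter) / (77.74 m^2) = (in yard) 0.001255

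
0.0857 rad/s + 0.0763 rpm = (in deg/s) 5.368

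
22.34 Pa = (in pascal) 22.34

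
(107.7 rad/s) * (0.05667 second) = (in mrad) 6103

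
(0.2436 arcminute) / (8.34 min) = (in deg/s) 8.114e-06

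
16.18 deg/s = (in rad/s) 0.2824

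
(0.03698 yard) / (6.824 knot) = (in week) 1.593e-08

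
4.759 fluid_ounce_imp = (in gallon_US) 0.03572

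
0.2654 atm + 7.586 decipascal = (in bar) 0.2689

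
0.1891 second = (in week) 3.127e-07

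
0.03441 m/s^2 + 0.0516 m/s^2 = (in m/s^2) 0.08601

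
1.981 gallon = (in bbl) 0.04717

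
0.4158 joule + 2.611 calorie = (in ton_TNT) 2.71e-09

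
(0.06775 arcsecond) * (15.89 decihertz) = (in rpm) 4.984e-06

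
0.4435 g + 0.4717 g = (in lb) 0.002018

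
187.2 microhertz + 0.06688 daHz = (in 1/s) 0.669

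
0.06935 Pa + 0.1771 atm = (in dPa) 1.794e+05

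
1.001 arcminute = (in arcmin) 1.001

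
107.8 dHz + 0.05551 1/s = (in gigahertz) 1.084e-08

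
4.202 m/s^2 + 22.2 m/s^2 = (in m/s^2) 26.4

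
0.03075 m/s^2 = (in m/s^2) 0.03075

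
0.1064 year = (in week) 5.548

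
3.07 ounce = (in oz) 3.07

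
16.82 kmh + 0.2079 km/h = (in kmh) 17.03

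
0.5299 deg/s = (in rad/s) 0.009248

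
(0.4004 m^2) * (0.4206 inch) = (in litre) 4.278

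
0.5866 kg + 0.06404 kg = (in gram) 650.6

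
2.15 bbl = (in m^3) 0.3418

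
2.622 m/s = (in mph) 5.865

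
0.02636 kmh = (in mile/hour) 0.01638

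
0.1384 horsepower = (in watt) 103.2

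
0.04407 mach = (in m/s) 15.01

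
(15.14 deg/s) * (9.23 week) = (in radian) 1.475e+06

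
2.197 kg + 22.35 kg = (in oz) 865.9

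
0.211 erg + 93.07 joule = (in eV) 5.809e+20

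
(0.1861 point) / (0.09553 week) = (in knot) 2.209e-09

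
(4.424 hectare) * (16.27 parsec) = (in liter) 2.221e+25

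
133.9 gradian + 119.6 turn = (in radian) 753.6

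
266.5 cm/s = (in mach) 0.007827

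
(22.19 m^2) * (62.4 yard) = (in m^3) 1266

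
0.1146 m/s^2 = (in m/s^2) 0.1146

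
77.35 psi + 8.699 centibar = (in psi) 78.61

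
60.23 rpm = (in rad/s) 6.307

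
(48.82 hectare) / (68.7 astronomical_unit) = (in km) 4.75e-11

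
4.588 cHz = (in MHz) 4.588e-08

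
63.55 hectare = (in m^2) 6.355e+05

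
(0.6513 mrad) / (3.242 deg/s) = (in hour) 3.197e-06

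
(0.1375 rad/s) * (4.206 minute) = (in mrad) 3.47e+04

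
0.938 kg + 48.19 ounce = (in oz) 81.28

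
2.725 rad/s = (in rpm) 26.02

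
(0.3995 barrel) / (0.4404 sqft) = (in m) 1.552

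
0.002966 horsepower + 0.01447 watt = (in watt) 2.226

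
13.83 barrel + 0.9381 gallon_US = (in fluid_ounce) 7.447e+04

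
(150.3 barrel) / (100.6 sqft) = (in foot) 8.388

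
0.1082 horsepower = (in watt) 80.68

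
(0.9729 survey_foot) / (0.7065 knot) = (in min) 0.0136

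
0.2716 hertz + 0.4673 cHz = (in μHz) 2.763e+05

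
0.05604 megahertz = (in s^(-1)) 5.604e+04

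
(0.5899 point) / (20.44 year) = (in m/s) 3.228e-13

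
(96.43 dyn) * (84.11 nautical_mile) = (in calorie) 35.9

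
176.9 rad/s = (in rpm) 1689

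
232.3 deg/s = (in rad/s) 4.054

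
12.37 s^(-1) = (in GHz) 1.237e-08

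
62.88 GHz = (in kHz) 6.288e+07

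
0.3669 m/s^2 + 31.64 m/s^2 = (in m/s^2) 32.01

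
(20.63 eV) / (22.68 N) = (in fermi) 0.0001457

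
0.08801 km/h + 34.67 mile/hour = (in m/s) 15.52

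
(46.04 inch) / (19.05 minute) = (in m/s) 0.001023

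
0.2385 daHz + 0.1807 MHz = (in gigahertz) 0.0001807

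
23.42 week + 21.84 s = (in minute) 2.361e+05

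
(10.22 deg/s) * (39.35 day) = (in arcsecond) 1.251e+11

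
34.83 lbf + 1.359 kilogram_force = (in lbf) 37.83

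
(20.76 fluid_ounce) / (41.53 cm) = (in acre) 3.653e-07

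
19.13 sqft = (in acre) 0.0004392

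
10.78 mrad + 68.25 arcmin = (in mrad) 30.63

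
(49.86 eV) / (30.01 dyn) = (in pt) 7.546e-11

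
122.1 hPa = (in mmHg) 91.58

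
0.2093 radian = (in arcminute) 719.5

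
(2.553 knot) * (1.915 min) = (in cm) 1.509e+04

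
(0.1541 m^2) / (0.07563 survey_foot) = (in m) 6.685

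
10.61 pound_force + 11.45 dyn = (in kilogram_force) 4.813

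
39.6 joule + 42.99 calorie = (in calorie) 52.45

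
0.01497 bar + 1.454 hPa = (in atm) 0.01621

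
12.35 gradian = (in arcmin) 666.9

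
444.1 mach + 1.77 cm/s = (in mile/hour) 3.383e+05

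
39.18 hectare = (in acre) 96.82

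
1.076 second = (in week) 1.779e-06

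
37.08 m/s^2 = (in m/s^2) 37.08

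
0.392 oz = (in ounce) 0.392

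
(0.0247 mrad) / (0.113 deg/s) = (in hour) 3.479e-06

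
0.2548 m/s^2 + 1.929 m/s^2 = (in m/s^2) 2.184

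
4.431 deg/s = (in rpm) 0.7385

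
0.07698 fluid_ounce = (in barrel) 1.432e-05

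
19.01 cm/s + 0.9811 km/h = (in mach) 0.001359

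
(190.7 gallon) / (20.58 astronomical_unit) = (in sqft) 2.524e-12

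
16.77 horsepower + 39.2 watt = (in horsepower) 16.82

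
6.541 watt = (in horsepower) 0.008772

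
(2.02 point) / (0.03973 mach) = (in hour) 1.463e-08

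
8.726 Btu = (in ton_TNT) 2.2e-06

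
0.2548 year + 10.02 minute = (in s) 8.036e+06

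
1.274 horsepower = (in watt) 950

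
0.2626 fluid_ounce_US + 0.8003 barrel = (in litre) 127.2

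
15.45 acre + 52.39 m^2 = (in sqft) 6.736e+05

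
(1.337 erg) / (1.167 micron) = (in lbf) 0.02576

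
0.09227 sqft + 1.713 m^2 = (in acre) 0.0004254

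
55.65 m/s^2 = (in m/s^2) 55.65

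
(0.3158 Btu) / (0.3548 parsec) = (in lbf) 6.842e-15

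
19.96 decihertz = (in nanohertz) 1.996e+09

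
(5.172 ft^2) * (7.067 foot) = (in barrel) 6.51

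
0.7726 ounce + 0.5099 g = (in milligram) 2.241e+04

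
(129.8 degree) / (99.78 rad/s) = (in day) 2.628e-07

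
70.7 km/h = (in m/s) 19.64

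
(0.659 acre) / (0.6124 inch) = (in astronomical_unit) 1.146e-06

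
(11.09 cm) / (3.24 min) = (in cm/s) 0.05705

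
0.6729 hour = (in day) 0.02804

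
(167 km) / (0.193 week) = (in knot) 2.781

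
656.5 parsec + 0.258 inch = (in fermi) 2.026e+34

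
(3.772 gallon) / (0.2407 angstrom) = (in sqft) 6.385e+09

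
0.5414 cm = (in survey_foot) 0.01776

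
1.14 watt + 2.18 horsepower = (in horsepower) 2.182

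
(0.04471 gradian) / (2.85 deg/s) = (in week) 2.334e-08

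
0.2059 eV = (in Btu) 3.127e-23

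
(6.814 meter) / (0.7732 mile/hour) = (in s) 19.71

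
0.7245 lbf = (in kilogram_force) 0.3286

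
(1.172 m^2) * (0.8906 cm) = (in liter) 10.44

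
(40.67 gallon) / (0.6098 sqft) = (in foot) 8.916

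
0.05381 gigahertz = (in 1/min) 3.229e+09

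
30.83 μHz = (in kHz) 3.083e-08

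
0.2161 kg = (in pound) 0.4764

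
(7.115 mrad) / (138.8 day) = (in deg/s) 3.399e-08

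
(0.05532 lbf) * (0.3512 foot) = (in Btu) 2.497e-05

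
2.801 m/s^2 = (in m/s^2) 2.801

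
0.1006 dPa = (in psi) 1.459e-06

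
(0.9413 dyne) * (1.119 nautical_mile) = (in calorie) 0.004662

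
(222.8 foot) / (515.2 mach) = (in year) 1.228e-11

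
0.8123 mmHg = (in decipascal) 1083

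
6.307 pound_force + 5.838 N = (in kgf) 3.456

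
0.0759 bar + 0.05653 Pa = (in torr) 56.93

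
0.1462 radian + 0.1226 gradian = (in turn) 0.02357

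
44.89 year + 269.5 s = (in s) 1.416e+09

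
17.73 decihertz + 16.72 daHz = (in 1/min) 1.014e+04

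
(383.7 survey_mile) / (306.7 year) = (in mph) 0.0001428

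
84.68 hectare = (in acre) 209.2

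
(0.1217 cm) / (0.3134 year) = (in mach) 3.616e-13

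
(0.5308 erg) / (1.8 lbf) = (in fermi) 6.629e+06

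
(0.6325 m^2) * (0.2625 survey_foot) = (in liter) 50.61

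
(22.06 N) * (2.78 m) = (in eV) 3.828e+20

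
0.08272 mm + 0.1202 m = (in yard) 0.1315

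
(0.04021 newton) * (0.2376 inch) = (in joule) 0.0002427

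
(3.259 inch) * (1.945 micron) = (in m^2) 1.61e-07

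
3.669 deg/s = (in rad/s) 0.06404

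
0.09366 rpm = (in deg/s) 0.562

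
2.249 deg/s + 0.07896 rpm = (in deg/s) 2.723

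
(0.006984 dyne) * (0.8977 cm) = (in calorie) 1.498e-10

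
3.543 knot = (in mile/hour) 4.077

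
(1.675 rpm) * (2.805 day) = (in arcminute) 1.461e+08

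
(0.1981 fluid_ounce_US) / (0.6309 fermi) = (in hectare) 9.286e+05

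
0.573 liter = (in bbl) 0.003604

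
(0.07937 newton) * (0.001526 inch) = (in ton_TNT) 7.353e-16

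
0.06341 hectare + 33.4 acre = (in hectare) 13.58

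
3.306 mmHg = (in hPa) 4.408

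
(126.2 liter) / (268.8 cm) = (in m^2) 0.04695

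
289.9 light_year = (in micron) 2.743e+24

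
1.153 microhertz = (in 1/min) 6.918e-05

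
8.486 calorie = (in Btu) 0.03365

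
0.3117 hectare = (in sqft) 3.355e+04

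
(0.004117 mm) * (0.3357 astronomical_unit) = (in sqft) 2.226e+06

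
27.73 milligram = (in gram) 0.02773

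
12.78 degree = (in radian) 0.2231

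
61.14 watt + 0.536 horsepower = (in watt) 460.8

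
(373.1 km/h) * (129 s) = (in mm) 1.337e+07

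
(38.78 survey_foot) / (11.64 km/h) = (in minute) 0.06093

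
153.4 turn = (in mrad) 9.638e+05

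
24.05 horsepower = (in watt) 1.793e+04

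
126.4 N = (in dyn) 1.264e+07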